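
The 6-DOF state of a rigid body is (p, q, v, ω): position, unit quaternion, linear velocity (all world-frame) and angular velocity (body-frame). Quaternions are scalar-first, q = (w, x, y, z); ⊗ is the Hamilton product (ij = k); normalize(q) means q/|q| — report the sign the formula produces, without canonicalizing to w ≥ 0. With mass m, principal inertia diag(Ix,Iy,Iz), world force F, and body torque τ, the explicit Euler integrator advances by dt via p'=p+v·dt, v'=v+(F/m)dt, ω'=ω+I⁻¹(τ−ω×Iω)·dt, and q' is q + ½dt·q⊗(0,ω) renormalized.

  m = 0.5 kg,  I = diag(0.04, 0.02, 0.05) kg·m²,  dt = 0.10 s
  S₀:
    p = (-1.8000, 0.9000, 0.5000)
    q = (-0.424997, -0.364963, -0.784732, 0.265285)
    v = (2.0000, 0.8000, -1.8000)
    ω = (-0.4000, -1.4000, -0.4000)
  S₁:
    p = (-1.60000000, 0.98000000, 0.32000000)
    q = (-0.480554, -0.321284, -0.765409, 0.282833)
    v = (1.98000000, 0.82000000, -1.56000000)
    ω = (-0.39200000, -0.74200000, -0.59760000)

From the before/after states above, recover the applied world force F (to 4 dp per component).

F = (-0.1000, 0.1000, 1.2000)

Δv = v₁−v₀ = (-0.02000000, 0.02000000, 0.24000000)
m·(v₁−v₀)/dt = (-0.1000, 0.1000, 1.2000)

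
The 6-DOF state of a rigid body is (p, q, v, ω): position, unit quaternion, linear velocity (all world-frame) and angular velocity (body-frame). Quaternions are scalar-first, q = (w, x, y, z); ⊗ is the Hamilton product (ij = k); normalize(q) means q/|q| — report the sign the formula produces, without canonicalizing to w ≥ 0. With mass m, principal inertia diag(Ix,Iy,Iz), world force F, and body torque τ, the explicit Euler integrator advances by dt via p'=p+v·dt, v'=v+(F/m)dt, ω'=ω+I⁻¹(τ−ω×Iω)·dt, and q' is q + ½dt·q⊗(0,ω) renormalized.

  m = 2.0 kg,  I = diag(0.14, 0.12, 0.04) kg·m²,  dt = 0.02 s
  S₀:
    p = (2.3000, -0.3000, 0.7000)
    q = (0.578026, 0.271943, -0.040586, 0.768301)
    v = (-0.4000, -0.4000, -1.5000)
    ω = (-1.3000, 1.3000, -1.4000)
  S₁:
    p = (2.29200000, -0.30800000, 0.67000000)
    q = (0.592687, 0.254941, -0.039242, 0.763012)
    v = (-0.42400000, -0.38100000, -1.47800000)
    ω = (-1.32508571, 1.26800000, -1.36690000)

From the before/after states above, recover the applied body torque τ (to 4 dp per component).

Δω = ω₁−ω₀ = (-0.02508571, -0.03200000, 0.03310000)
applied torque τ = (-0.0300, -0.0100, 0.1000)

τ = (-0.0300, -0.0100, 0.1000)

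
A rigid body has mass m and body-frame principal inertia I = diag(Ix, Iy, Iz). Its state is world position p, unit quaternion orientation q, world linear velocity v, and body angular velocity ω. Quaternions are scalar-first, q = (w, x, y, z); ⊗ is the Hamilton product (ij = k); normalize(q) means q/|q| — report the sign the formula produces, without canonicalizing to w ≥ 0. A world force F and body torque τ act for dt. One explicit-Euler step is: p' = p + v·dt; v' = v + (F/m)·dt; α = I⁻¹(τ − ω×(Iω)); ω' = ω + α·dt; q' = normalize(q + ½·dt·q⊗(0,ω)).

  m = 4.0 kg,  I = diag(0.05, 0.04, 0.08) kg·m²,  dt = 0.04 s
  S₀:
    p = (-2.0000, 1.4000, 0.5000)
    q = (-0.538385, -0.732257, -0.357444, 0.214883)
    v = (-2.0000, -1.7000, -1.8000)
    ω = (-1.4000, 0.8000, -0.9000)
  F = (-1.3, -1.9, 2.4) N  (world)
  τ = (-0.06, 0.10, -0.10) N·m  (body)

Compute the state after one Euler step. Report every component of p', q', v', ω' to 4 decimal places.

p' = (-2.0800, 1.3320, 0.4280)
q' = (-0.5489, -0.7137, -0.3850, 0.2027)
v' = (-2.0130, -1.7190, -1.7760)
ω' = (-1.4250, 0.9378, -0.9556)

angular accel α = (-0.6240, 3.4450, -1.3900)
ω' = ω + α·dt = (-1.4250, 0.9378, -0.9556)
q⊗(0,ω) = (-0.5458099, 0.9035322, -1.3905755, -0.6016807)
updated quaternion q' = (-0.5489, -0.7137, -0.3850, 0.2027)
p + v·dt = (-2.0800, 1.3320, 0.4280)
v + (F/m)dt = (-2.0130, -1.7190, -1.7760)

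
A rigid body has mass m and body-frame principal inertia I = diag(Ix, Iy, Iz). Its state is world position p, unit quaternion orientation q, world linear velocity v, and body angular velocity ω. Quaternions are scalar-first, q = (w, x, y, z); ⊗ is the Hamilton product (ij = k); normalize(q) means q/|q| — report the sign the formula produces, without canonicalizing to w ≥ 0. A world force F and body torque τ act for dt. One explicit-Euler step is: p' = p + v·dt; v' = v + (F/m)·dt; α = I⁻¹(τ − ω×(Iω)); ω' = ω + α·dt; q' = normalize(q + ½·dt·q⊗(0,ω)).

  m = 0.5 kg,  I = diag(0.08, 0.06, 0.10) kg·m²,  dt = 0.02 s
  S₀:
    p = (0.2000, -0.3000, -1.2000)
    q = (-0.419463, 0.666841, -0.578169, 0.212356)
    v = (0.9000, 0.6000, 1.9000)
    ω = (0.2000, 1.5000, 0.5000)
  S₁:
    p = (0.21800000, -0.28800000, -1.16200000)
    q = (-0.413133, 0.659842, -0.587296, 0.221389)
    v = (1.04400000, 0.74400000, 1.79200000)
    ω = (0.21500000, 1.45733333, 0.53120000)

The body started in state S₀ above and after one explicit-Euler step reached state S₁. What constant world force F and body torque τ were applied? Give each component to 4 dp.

F = (3.6000, 3.6000, -2.7000)
τ = (0.0900, -0.1300, 0.1500)

rate change Δω = (0.01500000, -0.04266667, 0.03120000)
gyro term ω₀×Iω₀ = (0.0300, -0.0020, -0.0060)
applied torque τ = (0.0900, -0.1300, 0.1500)
velocity change Δv = (0.14400000, 0.14400000, -0.10800000)
applied force F = (3.6000, 3.6000, -2.7000)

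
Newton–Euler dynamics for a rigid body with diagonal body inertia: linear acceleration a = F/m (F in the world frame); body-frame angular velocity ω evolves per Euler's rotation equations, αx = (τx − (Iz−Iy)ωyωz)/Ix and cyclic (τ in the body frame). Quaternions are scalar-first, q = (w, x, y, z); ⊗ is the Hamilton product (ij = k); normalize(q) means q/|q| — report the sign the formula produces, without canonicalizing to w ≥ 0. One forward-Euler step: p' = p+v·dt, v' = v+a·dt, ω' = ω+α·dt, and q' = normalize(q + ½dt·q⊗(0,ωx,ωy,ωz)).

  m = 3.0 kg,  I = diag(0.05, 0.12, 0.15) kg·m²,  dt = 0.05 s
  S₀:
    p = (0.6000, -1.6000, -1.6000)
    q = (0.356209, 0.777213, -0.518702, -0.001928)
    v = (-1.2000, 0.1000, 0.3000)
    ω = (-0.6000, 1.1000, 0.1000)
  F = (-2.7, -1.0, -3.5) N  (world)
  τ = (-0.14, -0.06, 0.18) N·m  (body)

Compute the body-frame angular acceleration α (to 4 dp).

ω×(Iω) gyroscopic = (0.0033, 0.0060, -0.0462)
angular accel α = (-2.8660, -0.5500, 1.5080)

α = (-2.8660, -0.5500, 1.5080)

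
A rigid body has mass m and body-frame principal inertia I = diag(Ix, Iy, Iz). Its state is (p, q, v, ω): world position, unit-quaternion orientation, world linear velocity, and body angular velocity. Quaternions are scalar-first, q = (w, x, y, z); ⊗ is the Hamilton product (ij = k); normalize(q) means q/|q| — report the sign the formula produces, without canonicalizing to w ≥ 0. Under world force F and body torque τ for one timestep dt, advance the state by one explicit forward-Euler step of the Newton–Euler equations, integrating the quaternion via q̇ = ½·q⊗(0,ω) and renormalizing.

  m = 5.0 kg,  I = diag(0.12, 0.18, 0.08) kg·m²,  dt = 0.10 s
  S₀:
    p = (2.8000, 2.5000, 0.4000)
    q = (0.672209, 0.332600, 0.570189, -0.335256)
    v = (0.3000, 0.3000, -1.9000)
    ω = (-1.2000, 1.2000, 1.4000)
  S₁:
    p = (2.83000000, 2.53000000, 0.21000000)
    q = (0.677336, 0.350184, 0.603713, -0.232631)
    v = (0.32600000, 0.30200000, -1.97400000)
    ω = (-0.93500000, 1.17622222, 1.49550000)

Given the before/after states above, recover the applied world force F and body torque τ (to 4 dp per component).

velocity change Δv = (0.02600000, 0.00200000, -0.07400000)
m·(v₁−v₀)/dt = (1.3000, 0.1000, -3.7000)
ω₁ − ω₀ = (0.26500000, -0.02377778, 0.09550000)
precession coupling = (-0.1680, -0.0672, -0.0864)
τ = I·(Δω/dt) + ω₀×(Iω₀) = (0.1500, -0.1100, -0.0100)

F = (1.3000, 0.1000, -3.7000)
τ = (0.1500, -0.1100, -0.0100)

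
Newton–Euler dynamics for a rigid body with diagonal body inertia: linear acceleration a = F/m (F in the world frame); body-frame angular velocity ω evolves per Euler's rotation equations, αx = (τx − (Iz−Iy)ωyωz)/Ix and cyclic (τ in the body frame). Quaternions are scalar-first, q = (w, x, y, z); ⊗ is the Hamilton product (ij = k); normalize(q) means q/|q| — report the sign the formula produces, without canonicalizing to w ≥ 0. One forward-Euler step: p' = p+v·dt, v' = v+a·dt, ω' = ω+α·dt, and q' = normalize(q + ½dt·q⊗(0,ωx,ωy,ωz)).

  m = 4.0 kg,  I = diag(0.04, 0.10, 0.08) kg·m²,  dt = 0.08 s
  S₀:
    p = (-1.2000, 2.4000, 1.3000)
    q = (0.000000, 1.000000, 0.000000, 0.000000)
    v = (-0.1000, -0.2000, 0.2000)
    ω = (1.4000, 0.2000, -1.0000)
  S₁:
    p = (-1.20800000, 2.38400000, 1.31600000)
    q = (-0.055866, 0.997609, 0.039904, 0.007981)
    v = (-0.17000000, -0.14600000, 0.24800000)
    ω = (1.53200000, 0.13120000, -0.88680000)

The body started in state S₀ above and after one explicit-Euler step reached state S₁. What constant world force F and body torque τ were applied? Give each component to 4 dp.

ω₁ − ω₀ = (0.13200000, -0.06880000, 0.11320000)
gyro term ω₀×Iω₀ = (0.0040, 0.0560, 0.0168)
I·α + gyro = (0.0700, -0.0300, 0.1300)
velocity change Δv = (-0.07000000, 0.05400000, 0.04800000)
applied force F = (-3.5000, 2.7000, 2.4000)

F = (-3.5000, 2.7000, 2.4000)
τ = (0.0700, -0.0300, 0.1300)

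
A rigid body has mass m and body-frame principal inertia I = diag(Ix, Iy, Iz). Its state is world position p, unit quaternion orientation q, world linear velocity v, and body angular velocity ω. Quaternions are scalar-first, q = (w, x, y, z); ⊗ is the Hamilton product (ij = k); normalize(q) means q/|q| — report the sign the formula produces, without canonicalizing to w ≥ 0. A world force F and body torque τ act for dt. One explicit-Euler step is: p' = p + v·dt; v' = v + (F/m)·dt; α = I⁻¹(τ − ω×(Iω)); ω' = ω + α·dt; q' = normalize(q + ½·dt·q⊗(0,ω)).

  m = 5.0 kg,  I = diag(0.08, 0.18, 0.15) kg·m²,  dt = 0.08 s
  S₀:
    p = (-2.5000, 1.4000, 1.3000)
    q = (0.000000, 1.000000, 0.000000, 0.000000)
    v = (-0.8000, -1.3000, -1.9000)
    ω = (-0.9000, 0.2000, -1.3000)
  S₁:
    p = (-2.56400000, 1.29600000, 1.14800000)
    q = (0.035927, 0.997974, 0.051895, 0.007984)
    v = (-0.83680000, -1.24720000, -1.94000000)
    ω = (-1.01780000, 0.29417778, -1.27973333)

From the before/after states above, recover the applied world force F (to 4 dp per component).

F = (-2.3000, 3.3000, -2.5000)

velocity change Δv = (-0.03680000, 0.05280000, -0.04000000)
applied force F = (-2.3000, 3.3000, -2.5000)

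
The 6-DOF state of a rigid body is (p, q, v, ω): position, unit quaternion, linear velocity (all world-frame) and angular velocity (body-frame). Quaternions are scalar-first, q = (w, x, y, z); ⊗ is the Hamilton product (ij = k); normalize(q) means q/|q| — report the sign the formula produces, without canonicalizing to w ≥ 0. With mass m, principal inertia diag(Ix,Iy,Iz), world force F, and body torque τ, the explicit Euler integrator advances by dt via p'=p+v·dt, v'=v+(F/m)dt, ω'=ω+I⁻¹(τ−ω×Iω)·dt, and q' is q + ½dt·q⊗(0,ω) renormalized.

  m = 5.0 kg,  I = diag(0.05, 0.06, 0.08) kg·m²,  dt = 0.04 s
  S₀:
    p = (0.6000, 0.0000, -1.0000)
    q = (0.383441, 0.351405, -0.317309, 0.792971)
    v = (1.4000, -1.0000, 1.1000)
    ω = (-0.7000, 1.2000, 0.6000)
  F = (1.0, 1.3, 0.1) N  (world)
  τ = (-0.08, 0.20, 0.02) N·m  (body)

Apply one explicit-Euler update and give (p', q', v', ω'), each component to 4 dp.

a = F/m = (0.2000, 0.2600, 0.0200)
p + v·dt = (0.6560, -0.0400, -0.9560)
new velocity v' = (1.4080, -0.9896, 1.1008)
gyro term ω×Iω = (0.0144, 0.0126, -0.0084)
α = I⁻¹(τ − ω×Iω) = (-1.8880, 3.1233, 0.3550)
ω' = ω + α·dt = (-0.7755, 1.3249, 0.6142)
q⊗(0,ω) = (0.1509717, -1.4103593, -0.3057935, 0.4296343)
q + ½dt·q⊗(0,ω), renormalized = (0.3863, 0.3230, -0.3233, 0.8012)

p' = (0.6560, -0.0400, -0.9560)
q' = (0.3863, 0.3230, -0.3233, 0.8012)
v' = (1.4080, -0.9896, 1.1008)
ω' = (-0.7755, 1.3249, 0.6142)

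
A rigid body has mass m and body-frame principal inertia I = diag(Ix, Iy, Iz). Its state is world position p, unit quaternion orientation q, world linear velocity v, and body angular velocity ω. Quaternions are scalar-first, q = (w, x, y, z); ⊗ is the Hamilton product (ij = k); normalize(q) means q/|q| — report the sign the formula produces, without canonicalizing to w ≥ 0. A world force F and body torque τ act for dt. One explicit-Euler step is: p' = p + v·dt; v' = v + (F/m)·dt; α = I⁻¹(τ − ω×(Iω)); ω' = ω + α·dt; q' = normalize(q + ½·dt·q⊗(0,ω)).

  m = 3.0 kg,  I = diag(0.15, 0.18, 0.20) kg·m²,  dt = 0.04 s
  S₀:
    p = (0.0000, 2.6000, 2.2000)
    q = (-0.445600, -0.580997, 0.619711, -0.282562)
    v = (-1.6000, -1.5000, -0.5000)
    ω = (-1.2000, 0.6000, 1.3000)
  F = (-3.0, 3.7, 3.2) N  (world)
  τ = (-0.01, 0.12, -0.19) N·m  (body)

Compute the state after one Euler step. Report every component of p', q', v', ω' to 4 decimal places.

p' = (-0.0640, 2.5400, 2.1800)
q' = (-0.4593, -0.5504, 0.6358, -0.2860)
v' = (-1.6400, -1.4507, -0.4573)
ω' = (-1.2068, 0.6093, 1.2663)

ω×(Iω) gyroscopic = (0.0156, 0.0780, -0.0216)
α = I⁻¹(τ − ω×Iω) = (-0.1707, 0.2333, -0.8420)
new body rate ω' = (-1.2068, 0.6093, 1.2663)
q⊗(0,ω) = (-0.7016924, 1.5098815, 0.8270105, -0.1842250)
q' = normalize(q + ½dt·q⊗(0,ω)) = (-0.4593, -0.5504, 0.6358, -0.2860)
p' = p + v·dt = (-0.0640, 2.5400, 2.1800)
new velocity v' = (-1.6400, -1.4507, -0.4573)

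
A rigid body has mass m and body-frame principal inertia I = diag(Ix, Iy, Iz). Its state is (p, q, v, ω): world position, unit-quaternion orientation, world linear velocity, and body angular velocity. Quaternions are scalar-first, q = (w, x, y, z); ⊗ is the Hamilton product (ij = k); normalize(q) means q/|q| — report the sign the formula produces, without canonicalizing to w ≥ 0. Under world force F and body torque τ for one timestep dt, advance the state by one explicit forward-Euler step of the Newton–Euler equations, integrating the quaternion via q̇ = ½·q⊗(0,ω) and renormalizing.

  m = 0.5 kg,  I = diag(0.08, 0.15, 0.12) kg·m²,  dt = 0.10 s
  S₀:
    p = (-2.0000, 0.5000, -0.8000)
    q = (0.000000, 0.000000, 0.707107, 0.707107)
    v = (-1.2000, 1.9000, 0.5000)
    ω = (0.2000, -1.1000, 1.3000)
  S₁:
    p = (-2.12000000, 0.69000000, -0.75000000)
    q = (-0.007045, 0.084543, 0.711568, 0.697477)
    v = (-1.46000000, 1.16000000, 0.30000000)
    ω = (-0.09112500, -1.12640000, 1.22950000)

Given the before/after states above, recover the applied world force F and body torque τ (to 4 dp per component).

F = (-1.3000, -3.7000, -1.0000)
τ = (-0.1900, -0.0500, -0.1000)

rate change Δω = (-0.29112500, -0.02640000, -0.07050000)
ω₀×(Iω₀) = (0.0429, -0.0104, -0.0154)
τ = I·(Δω/dt) + ω₀×(Iω₀) = (-0.1900, -0.0500, -0.1000)
v₁ − v₀ = (-0.26000000, -0.74000000, -0.20000000)
F = m·Δv/dt = (-1.3000, -3.7000, -1.0000)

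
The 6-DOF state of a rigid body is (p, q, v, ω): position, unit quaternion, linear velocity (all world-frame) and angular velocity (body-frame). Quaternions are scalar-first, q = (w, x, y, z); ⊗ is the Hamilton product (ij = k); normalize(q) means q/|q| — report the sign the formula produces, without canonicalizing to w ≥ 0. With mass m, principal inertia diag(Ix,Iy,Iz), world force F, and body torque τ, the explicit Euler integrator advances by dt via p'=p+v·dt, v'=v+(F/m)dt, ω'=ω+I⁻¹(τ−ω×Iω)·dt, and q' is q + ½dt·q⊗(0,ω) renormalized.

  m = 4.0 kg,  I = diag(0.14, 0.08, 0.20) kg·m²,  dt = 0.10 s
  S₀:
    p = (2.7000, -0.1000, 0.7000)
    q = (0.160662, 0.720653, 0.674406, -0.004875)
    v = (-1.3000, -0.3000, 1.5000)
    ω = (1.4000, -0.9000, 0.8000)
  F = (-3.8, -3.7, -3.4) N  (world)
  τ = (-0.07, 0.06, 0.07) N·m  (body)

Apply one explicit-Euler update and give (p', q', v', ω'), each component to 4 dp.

p' = (2.5700, -0.1300, 0.8500)
q' = (0.1402, 0.7554, 0.6353, -0.0778)
v' = (-1.3950, -0.3925, 1.4150)
ω' = (1.4117, -0.7410, 0.7972)

α = I⁻¹(τ − ω×Iω) = (0.1171, 1.5900, -0.0280)
new body rate ω' = (1.4117, -0.7410, 0.7972)
q⊗(0,ω) = (-0.3980488, 0.7600641, -0.7279432, -1.4642265)
q' = normalize(q + ½dt·q⊗(0,ω)) = (0.1402, 0.7554, 0.6353, -0.0778)
p' = p + v·dt = (2.5700, -0.1300, 0.8500)
new velocity v' = (-1.3950, -0.3925, 1.4150)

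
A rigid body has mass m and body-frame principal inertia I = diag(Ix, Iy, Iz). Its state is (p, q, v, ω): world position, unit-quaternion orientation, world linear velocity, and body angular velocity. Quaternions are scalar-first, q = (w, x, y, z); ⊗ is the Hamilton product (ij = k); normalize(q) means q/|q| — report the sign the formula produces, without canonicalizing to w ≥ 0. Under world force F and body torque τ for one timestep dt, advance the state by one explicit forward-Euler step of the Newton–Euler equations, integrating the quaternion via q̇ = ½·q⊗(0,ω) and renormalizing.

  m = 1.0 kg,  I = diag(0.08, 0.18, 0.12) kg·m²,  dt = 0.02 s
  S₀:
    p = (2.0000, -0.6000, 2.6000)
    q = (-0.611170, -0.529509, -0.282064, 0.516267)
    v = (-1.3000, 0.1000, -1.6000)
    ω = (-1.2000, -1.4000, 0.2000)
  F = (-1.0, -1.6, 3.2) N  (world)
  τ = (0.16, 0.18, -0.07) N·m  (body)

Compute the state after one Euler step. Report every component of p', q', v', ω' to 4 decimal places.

new position p' = (1.9740, -0.5980, 2.5680)
v' = v + a·dt = (-1.3200, 0.0680, -1.5360)
angular accel α = (1.7900, 0.9467, -1.9833)
ω + α·dt = (-1.1642, -1.3811, 0.1603)
q⊗(0,ω) = (-1.1335538, 1.3997650, 0.3420194, 0.2806018)
updated quaternion q' = (-0.6224, -0.5154, -0.2786, 0.5190)

p' = (1.9740, -0.5980, 2.5680)
q' = (-0.6224, -0.5154, -0.2786, 0.5190)
v' = (-1.3200, 0.0680, -1.5360)
ω' = (-1.1642, -1.3811, 0.1603)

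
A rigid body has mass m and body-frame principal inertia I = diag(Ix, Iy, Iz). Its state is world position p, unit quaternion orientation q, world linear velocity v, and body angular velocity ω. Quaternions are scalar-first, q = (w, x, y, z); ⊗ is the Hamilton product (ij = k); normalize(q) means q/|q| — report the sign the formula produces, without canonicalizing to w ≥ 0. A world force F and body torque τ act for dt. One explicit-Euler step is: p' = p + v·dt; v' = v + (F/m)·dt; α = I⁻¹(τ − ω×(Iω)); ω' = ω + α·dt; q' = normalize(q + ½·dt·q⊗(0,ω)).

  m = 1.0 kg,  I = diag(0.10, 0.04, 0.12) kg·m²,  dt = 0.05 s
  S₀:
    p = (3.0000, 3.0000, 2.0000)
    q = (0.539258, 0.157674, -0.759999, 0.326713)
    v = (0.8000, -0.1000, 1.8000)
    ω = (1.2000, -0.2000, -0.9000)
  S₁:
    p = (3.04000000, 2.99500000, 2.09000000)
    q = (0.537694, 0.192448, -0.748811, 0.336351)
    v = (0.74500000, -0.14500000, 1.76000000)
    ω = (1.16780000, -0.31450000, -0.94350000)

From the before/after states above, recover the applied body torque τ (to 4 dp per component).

ω₁ − ω₀ = (-0.03220000, -0.11450000, -0.04350000)
I·α + gyro = (-0.0500, -0.0700, -0.0900)

τ = (-0.0500, -0.0700, -0.0900)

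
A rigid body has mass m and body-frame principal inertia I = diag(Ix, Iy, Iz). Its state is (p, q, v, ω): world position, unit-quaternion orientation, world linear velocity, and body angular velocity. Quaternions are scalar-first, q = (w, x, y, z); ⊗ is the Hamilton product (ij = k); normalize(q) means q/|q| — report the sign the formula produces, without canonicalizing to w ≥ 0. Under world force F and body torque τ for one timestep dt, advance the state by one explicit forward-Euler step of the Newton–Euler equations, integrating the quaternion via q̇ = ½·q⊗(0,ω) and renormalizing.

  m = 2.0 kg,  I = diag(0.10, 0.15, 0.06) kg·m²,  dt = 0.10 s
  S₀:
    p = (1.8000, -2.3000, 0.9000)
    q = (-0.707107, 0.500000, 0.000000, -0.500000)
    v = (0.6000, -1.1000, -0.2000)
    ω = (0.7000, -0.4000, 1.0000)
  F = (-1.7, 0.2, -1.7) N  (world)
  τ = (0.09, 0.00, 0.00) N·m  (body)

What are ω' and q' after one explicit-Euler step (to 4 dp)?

ω×(Iω) gyroscopic = (0.0360, 0.0280, -0.0140)
α = I⁻¹(τ − ω×Iω) = (0.5400, -0.1867, 0.2333)
ω + α·dt = (0.7540, -0.4187, 1.0233)
q⊗(0,ω) = (0.1500000, -0.6949749, -0.5671572, -0.9071070)
q + ½dt·q⊗(0,ω), renormalized = (-0.6982, 0.4643, -0.0283, -0.5442)

ω' = (0.7540, -0.4187, 1.0233)
q' = (-0.6982, 0.4643, -0.0283, -0.5442)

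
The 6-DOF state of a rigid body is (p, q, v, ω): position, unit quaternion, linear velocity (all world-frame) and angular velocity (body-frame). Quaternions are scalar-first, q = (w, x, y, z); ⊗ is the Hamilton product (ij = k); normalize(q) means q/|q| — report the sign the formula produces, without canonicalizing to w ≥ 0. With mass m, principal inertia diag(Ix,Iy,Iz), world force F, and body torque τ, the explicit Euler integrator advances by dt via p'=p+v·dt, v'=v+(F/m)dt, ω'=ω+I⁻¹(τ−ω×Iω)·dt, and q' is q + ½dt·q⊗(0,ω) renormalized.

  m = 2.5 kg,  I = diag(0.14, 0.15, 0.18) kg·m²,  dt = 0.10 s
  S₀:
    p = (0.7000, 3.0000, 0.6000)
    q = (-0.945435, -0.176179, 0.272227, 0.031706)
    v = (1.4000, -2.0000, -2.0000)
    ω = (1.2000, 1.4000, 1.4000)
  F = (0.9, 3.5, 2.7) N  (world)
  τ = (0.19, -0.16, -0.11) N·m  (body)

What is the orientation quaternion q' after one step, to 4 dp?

q' = (-0.9498, -0.2146, 0.2188, -0.0627)

2q̇ = q⊗(0,ω) = (-0.2140914, -0.7977926, -1.0389112, -1.8969320)
q' = normalize(q + ½dt·q⊗(0,ω)) = (-0.9498, -0.2146, 0.2188, -0.0627)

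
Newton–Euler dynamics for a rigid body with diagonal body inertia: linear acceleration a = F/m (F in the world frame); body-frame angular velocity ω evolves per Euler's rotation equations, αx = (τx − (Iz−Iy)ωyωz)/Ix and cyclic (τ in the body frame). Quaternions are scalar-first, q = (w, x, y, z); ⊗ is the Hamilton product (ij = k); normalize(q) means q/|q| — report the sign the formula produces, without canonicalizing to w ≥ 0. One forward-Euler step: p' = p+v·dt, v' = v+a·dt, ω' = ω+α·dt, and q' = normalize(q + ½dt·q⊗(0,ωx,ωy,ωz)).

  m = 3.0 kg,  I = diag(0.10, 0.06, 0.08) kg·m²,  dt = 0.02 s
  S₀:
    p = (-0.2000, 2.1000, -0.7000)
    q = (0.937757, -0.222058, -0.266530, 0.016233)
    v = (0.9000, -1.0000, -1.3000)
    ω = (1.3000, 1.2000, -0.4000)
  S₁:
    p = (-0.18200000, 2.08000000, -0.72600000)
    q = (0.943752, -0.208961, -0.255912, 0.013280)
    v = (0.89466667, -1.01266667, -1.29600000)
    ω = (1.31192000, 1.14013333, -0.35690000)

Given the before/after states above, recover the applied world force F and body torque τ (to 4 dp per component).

F = (-0.8000, -1.9000, 0.6000)
τ = (0.0500, -0.1900, 0.1100)

velocity change Δv = (-0.00533333, -0.01266667, 0.00400000)
F = m·Δv/dt = (-0.8000, -1.9000, 0.6000)
Δω = ω₁−ω₀ = (0.01192000, -0.05986667, 0.04310000)
ω₀×(Iω₀) = (-0.0096, -0.0104, -0.0624)
τ = I·(Δω/dt) + ω₀×(Iω₀) = (0.0500, -0.1900, 0.1100)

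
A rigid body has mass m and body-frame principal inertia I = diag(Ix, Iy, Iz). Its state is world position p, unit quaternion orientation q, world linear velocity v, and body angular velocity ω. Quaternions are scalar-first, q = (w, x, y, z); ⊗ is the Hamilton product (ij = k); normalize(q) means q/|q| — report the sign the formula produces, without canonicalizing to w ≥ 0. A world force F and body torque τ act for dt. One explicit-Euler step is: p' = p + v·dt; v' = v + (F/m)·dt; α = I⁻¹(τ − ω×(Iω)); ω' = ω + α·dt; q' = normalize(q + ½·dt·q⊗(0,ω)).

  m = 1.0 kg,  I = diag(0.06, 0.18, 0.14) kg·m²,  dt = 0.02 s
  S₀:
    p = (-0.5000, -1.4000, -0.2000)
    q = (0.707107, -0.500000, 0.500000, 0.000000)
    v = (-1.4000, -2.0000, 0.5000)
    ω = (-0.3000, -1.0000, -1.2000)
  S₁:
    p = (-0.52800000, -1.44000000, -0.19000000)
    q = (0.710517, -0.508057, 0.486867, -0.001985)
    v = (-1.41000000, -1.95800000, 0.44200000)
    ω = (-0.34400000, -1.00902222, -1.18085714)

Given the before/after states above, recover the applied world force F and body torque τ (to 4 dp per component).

velocity change Δv = (-0.01000000, 0.04200000, -0.05800000)
m·(v₁−v₀)/dt = (-0.5000, 2.1000, -2.9000)
Δω = ω₁−ω₀ = (-0.04400000, -0.00902222, 0.01914286)
applied torque τ = (-0.1800, -0.1100, 0.1700)

F = (-0.5000, 2.1000, -2.9000)
τ = (-0.1800, -0.1100, 0.1700)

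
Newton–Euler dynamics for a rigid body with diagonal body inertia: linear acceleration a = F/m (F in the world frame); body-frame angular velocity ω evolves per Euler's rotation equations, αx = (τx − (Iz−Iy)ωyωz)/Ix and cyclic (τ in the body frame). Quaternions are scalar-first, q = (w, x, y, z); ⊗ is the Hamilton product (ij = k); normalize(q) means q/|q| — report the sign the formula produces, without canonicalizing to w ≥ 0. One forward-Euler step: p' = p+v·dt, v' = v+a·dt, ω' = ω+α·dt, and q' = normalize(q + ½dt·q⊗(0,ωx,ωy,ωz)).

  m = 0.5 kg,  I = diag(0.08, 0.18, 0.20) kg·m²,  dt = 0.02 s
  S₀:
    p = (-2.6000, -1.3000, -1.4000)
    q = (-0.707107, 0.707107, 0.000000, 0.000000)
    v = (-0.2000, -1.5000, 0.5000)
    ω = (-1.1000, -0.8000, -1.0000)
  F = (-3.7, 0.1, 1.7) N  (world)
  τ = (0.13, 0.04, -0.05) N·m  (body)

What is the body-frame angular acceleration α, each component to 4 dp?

ω×(Iω) gyroscopic = (0.0160, -0.1320, 0.0880)
angular accel α = (1.4250, 0.9556, -0.6900)

α = (1.4250, 0.9556, -0.6900)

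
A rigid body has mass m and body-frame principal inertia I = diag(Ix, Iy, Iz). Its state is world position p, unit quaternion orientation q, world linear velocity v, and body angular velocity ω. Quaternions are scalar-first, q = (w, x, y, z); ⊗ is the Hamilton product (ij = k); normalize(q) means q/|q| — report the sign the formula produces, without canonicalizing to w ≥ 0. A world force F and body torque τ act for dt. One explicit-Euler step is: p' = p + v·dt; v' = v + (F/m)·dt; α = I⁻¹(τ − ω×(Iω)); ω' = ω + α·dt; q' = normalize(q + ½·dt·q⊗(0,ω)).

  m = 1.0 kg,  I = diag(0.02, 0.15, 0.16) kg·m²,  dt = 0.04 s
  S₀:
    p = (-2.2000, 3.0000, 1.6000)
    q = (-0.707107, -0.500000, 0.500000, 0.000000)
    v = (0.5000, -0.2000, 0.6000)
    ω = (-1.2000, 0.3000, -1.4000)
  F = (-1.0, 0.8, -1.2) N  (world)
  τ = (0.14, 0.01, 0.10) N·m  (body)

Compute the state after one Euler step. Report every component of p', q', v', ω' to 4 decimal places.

linear accel F/m = (-1.0000, 0.8000, -1.2000)
new position p' = (-2.1800, 2.9920, 1.6240)
new velocity v' = (0.4600, -0.1680, 0.5520)
precession coupling ω×(Iω) = (-0.0042, -0.2352, -0.0468)
angular accel α = (7.2100, 1.6347, 0.9175)
ω + α·dt = (-0.9116, 0.3654, -1.3633)
q⊗(0,ω) = (-0.7500000, 0.1485284, -0.9121321, 1.4399498)
q + ½dt·q⊗(0,ω), renormalized = (-0.7216, -0.4967, 0.4814, 0.0288)

p' = (-2.1800, 2.9920, 1.6240)
q' = (-0.7216, -0.4967, 0.4814, 0.0288)
v' = (0.4600, -0.1680, 0.5520)
ω' = (-0.9116, 0.3654, -1.3633)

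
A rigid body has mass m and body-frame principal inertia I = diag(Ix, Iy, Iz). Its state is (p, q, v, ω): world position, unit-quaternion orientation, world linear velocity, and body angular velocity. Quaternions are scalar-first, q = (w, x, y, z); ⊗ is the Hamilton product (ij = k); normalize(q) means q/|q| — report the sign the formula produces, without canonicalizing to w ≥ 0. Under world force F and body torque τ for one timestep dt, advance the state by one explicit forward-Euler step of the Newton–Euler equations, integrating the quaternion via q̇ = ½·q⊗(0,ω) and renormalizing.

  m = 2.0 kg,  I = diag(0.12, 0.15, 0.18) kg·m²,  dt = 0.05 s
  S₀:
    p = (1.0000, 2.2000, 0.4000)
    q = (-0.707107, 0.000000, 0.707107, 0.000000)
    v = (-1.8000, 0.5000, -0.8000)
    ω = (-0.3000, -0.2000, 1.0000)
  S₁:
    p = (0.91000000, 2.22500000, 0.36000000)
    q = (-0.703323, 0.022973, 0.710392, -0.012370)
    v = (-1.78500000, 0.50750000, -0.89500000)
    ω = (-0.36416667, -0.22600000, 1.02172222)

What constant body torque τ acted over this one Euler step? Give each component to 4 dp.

rate change Δω = (-0.06416667, -0.02600000, 0.02172222)
ω₀×(Iω₀) = (-0.0060, 0.0180, 0.0018)
applied torque τ = (-0.1600, -0.0600, 0.0800)

τ = (-0.1600, -0.0600, 0.0800)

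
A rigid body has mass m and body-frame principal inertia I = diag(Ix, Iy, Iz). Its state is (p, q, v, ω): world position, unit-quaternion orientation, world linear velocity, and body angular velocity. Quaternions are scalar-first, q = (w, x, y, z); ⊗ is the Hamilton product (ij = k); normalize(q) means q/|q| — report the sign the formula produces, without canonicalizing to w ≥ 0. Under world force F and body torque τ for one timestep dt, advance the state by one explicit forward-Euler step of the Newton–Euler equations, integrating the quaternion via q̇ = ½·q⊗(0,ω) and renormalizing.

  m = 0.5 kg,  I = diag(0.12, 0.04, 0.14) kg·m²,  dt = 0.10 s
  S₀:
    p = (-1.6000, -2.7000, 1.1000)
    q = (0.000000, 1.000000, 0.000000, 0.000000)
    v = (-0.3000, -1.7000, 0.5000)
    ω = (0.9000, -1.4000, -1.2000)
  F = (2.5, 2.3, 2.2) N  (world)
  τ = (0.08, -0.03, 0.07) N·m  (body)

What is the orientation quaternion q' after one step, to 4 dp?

Hamilton product q⊗(0,ω) = (-0.9000000, 0.0000000, 1.2000000, -1.4000000)
q' = normalize(q + ½dt·q⊗(0,ω)) = (-0.0448, 0.9948, 0.0597, -0.0696)

q' = (-0.0448, 0.9948, 0.0597, -0.0696)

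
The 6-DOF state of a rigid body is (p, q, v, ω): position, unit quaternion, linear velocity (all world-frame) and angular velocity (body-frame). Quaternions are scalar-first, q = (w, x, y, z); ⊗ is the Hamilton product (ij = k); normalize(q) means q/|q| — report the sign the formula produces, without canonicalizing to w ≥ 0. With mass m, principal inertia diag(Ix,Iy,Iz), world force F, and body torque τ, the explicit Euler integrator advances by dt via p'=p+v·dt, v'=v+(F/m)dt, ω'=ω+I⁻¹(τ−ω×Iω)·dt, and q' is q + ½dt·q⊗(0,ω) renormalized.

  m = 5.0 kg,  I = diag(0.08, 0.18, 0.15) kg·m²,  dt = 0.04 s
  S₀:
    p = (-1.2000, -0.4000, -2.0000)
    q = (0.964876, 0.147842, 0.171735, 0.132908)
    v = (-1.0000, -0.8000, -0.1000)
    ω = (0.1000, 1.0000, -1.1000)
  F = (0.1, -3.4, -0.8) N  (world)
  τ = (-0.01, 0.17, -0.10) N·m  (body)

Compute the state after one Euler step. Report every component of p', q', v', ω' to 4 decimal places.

new position p' = (-1.2400, -0.4320, -2.0040)
new velocity v' = (-0.9992, -0.8272, -0.1064)
α = I⁻¹(τ − ω×Iω) = (-0.5375, 0.9017, -0.7333)
ω' = ω + α·dt = (0.0785, 1.0361, -1.1293)
q⊗(0,ω) = (-0.0403204, -0.2253289, 1.1407930, -0.9306951)
updated quaternion q' = (0.9636, 0.1433, 0.1945, 0.1142)

p' = (-1.2400, -0.4320, -2.0040)
q' = (0.9636, 0.1433, 0.1945, 0.1142)
v' = (-0.9992, -0.8272, -0.1064)
ω' = (0.0785, 1.0361, -1.1293)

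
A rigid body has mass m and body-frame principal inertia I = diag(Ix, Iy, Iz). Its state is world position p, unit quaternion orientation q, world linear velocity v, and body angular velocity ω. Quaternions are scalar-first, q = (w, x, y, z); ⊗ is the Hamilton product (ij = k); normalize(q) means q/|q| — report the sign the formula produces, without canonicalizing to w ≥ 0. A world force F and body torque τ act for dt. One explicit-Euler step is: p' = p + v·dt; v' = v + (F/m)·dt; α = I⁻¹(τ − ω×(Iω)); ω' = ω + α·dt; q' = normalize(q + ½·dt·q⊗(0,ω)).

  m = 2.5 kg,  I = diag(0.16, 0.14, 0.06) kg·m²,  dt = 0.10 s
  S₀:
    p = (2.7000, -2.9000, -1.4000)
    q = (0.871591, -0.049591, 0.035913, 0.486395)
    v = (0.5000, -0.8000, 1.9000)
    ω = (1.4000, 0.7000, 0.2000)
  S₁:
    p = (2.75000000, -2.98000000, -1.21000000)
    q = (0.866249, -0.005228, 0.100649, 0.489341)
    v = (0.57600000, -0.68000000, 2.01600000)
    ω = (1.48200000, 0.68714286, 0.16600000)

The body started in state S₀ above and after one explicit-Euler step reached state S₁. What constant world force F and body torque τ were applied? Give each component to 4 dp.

F = (1.9000, 3.0000, 2.9000)
τ = (0.1200, 0.0100, -0.0400)

Δω = ω₁−ω₀ = (0.08200000, -0.01285714, -0.03400000)
τ = I·(Δω/dt) + ω₀×(Iω₀) = (0.1200, 0.0100, -0.0400)
velocity change Δv = (0.07600000, 0.12000000, 0.11600000)
F = m·Δv/dt = (1.9000, 3.0000, 2.9000)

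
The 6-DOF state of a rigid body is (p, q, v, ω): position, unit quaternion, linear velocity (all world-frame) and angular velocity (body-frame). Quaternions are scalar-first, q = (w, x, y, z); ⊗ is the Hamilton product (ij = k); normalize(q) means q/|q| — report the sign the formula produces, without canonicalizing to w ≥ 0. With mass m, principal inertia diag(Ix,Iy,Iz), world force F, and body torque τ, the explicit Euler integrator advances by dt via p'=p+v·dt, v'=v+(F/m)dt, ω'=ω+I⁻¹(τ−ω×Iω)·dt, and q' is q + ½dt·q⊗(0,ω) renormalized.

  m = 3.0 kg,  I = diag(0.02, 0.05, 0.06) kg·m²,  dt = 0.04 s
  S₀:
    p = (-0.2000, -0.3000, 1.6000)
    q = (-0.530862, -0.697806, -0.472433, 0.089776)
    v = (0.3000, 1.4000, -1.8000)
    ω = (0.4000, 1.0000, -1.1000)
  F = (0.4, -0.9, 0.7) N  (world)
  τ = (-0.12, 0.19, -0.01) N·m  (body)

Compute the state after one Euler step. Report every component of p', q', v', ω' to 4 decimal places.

p' = (-0.1880, -0.2440, 1.5280)
q' = (-0.5136, -0.6931, -0.4974, 0.0912)
v' = (0.3053, 1.3880, -1.7907)
ω' = (0.1820, 1.1379, -1.1147)

gyro term ω×Iω = (-0.0110, 0.0176, 0.0120)
α = I⁻¹(τ − ω×Iω) = (-5.4500, 3.4480, -0.3667)
new body rate ω' = (0.1820, 1.1379, -1.1147)
2q̇ = q⊗(0,ω) = (0.8503090, 0.2175555, -1.2625382, 0.0751154)
q + ½dt·q⊗(0,ω), renormalized = (-0.5136, -0.6931, -0.4974, 0.0912)
a = F/m = (0.1333, -0.3000, 0.2333)
p' = p + v·dt = (-0.1880, -0.2440, 1.5280)
new velocity v' = (0.3053, 1.3880, -1.7907)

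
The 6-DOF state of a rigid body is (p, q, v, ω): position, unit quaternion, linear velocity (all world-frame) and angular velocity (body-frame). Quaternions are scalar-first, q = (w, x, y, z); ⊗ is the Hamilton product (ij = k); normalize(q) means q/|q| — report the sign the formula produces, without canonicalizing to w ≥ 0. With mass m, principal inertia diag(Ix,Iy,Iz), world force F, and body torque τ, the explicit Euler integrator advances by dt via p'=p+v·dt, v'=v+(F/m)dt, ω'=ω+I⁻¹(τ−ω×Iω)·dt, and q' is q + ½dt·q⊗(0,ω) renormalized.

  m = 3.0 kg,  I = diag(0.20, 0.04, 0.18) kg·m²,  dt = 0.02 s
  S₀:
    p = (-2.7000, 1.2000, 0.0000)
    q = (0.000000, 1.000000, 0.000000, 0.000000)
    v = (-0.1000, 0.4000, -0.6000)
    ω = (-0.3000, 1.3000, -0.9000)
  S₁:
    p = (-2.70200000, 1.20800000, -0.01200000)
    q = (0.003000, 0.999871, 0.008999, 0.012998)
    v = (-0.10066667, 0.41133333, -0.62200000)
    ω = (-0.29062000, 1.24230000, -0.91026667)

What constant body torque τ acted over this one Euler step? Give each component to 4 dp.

τ = (-0.0700, -0.1100, -0.0300)

rate change Δω = (0.00938000, -0.05770000, -0.01026667)
precession coupling = (-0.1638, 0.0054, 0.0624)
I·α + gyro = (-0.0700, -0.1100, -0.0300)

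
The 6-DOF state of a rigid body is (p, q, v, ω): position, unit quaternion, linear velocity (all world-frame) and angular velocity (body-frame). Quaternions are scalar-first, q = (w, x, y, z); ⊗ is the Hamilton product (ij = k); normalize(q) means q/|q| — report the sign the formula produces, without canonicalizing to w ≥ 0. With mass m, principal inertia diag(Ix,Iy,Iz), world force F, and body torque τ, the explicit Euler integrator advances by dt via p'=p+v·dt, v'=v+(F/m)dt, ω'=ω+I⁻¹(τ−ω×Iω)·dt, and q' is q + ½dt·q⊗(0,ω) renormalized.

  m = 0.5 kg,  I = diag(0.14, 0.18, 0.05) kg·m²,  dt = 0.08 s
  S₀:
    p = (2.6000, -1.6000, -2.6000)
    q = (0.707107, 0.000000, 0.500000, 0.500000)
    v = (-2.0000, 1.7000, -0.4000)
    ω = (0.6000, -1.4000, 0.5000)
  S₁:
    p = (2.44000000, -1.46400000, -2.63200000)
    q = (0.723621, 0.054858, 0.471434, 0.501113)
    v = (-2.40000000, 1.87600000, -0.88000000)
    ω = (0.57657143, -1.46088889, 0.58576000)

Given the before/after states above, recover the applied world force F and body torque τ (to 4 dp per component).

F = (-2.5000, 1.1000, -3.0000)
τ = (0.0500, -0.1100, 0.0200)

Δω = ω₁−ω₀ = (-0.02342857, -0.06088889, 0.08576000)
τ = I·(Δω/dt) + ω₀×(Iω₀) = (0.0500, -0.1100, 0.0200)
velocity change Δv = (-0.40000000, 0.17600000, -0.48000000)
applied force F = (-2.5000, 1.1000, -3.0000)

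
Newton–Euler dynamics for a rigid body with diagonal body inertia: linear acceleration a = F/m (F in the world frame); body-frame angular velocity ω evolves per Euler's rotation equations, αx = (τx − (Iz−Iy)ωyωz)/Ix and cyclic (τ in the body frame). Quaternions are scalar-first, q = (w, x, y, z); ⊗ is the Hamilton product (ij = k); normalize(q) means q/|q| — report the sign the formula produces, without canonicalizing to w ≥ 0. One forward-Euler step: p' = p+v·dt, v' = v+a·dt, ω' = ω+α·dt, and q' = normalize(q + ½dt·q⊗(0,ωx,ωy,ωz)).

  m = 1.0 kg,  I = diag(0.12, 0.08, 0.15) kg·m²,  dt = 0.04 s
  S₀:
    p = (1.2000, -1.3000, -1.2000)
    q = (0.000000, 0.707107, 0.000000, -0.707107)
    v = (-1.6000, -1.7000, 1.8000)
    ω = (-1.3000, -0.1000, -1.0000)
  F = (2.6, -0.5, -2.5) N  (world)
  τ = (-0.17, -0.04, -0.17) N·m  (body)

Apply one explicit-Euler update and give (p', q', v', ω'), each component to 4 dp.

p' = p + v·dt = (1.1360, -1.3680, -1.1280)
v' = v + a·dt = (-1.4960, -1.7200, 1.7000)
(τ − ω×Iω)/I = (-1.4750, -0.0125, -1.0987)
ω' = ω + α·dt = (-1.3590, -0.1005, -1.0439)
Hamilton product q⊗(0,ω) = (0.2121321, -0.0707107, 1.6263461, -0.0707107)
q' = normalize(q + ½dt·q⊗(0,ω)) = (0.0042, 0.7053, 0.0325, -0.7081)

p' = (1.1360, -1.3680, -1.1280)
q' = (0.0042, 0.7053, 0.0325, -0.7081)
v' = (-1.4960, -1.7200, 1.7000)
ω' = (-1.3590, -0.1005, -1.0439)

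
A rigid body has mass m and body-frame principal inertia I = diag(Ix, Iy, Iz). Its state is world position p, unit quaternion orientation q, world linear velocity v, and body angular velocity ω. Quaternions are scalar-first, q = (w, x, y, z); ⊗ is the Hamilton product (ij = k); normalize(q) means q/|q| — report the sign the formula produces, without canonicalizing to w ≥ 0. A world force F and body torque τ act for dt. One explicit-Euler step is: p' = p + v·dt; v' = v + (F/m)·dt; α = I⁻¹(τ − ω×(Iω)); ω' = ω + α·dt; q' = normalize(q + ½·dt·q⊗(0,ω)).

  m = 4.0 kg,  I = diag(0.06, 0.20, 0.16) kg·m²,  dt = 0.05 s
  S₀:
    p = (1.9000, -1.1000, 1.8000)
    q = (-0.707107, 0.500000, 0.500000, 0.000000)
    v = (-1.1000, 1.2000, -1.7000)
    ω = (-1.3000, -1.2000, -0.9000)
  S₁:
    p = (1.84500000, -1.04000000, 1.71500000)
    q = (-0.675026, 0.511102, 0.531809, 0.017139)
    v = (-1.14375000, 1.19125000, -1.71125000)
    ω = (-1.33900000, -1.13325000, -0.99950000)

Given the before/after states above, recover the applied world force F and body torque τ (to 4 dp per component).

v₁ − v₀ = (-0.04375000, -0.00875000, -0.01125000)
F = m·Δv/dt = (-3.5000, -0.7000, -0.9000)
Δω = ω₁−ω₀ = (-0.03900000, 0.06675000, -0.09950000)
precession coupling = (-0.0432, -0.1170, 0.2184)
applied torque τ = (-0.0900, 0.1500, -0.1000)

F = (-3.5000, -0.7000, -0.9000)
τ = (-0.0900, 0.1500, -0.1000)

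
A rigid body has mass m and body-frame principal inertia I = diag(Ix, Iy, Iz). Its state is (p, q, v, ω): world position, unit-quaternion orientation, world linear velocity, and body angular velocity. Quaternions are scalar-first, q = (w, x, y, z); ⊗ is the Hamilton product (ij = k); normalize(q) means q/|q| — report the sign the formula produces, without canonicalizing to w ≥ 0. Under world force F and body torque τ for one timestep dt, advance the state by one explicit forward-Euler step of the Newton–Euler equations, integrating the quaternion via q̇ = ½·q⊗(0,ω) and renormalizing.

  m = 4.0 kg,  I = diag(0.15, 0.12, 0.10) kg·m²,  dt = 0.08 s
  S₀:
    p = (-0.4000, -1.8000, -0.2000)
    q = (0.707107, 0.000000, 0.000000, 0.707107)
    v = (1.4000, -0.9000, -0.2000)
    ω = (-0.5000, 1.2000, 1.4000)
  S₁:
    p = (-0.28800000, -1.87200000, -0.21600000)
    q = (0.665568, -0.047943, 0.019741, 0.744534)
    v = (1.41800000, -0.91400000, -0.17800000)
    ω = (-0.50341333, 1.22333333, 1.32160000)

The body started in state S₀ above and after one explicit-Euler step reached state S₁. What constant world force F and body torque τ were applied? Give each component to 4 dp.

F = (0.9000, -0.7000, 1.1000)
τ = (-0.0400, 0.0000, -0.0800)

Δv = v₁−v₀ = (0.01800000, -0.01400000, 0.02200000)
applied force F = (0.9000, -0.7000, 1.1000)
Δω = ω₁−ω₀ = (-0.00341333, 0.02333333, -0.07840000)
precession coupling = (-0.0336, -0.0350, 0.0180)
τ = I·(Δω/dt) + ω₀×(Iω₀) = (-0.0400, 0.0000, -0.0800)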